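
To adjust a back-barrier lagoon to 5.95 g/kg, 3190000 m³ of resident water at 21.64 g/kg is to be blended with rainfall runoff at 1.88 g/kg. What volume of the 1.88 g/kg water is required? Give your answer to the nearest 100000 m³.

Salt balance: 3,190,000×21.64 + V×1.88 = (3,190,000+V)×5.95
69,031,600 + 1.88V = 18,980,500 + 5.95V
50,051,100 = 4.07V
V = 12,297,567.57 m³

12300000 m³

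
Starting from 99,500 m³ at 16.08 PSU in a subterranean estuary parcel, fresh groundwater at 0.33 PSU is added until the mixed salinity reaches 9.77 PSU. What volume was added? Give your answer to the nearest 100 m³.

66500 m³

Salt balance: 99,500×16.08 + V×0.33 = (99,500+V)×9.77
1,599,960 + 0.33V = 972,115 + 9.77V
627,845 = 9.44V
V = 66,509 m³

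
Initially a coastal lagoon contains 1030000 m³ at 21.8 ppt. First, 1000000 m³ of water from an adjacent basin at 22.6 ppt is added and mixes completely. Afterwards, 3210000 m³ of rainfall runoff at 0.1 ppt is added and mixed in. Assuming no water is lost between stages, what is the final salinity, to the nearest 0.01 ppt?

8.66 ppt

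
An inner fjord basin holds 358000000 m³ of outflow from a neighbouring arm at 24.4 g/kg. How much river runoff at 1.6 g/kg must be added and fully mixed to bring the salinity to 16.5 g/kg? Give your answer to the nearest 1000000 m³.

190000000 m³

Salt balance: 358,000,000×24.4 + V×1.6 = (358,000,000+V)×16.5
8,735,200,000 + 1.6V = 5,907,000,000 + 16.5V
2,828,200,000 = 14.9V
V = 189,812,080.54 m³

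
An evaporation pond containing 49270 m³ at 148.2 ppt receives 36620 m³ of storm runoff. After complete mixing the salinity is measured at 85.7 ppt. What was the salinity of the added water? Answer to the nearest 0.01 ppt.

1.61 ppt

Salt balance: 49,270×148.2 + 36,620×S = 85,890×85.7
7,301,814 + 36,620·S = 7,360,773
S = (7,360,773 − 7,301,814) / 36,620 = 1.61 ppt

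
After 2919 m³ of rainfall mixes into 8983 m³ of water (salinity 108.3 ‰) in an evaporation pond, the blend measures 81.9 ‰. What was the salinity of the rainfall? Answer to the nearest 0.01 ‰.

0.66 ‰

Salt balance: 8,983×108.3 + 2,919×S = 11,902×81.9
972,858.9 + 2,919·S = 974,773.8
S = (974,773.8 − 972,858.9) / 2,919 = 0.656 ‰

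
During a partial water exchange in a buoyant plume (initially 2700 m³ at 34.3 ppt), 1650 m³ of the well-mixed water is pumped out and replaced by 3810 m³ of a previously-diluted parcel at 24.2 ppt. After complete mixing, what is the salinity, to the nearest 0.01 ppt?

Remaining after removal: 1,050 m³ at 34.3 ppt (salt = 36,015)
After addition: salt = 36,015 + 3,810×24.2 = 128,217; volume = 4,860 m³
S = 128,217 / 4,860 = 26.3821 ppt

26.38 ppt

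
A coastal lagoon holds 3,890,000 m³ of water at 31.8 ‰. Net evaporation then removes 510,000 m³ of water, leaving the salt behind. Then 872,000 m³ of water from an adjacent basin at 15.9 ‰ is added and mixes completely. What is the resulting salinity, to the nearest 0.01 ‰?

32.35 ‰

After evaporation: salt = 3,890,000×31.8 = 123,702,000; volume = 3,890,000 − 510,000 = 3,380,000 m³
After mixing: salt = 123,702,000 + 872,000×15.9 = 137,566,800; volume = 3,380,000 + 872,000 = 4,252,000 m³
S = 137,566,800 / 4,252,000 = 32.3534 ‰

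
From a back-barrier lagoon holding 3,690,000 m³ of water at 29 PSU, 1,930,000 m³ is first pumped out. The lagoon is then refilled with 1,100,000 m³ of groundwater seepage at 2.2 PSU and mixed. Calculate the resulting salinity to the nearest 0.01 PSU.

18.69 PSU

Remaining after removal: 1,760,000 m³ at 29 PSU (salt = 51,040,000)
After addition: salt = 51,040,000 + 1,100,000×2.2 = 53,460,000; volume = 2,860,000 m³
S = 53,460,000 / 2,860,000 = 18.6923 PSU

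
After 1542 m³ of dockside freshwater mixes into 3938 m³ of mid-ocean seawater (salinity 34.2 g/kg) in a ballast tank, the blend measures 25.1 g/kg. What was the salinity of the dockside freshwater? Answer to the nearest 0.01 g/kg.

1.86 g/kg

Salt balance: 3,938×34.2 + 1,542×S = 5,480×25.1
134,679.6 + 1,542·S = 137,548
S = (137,548 − 134,679.6) / 1,542 = 1.8602 g/kg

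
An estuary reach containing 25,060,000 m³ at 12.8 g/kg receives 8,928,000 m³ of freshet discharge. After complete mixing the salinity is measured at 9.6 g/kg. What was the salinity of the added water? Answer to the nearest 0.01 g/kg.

0.62 g/kg

Salt balance: 25,060,000×12.8 + 8,928,000×S = 33,988,000×9.6
320,768,000 + 8,928,000·S = 326,284,800
S = (326,284,800 − 320,768,000) / 8,928,000 = 0.6179 g/kg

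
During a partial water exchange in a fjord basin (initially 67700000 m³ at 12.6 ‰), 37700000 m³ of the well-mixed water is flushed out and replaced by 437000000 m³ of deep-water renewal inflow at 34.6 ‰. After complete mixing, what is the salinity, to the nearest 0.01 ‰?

Remaining after removal: 30,000,000 m³ at 12.6 ‰ (salt = 378,000,000)
After addition: salt = 378,000,000 + 437,000,000×34.6 = 15,498,200,000; volume = 467,000,000 m³
S = 15,498,200,000 / 467,000,000 = 33.1867 ‰

33.19 ‰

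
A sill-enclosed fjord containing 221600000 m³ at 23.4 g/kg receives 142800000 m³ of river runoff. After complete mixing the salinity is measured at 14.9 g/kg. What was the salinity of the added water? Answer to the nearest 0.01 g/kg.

Salt balance: 221,600,000×23.4 + 142,800,000×S = 364,400,000×14.9
5,185,440,000 + 142,800,000·S = 5,429,560,000
S = (5,429,560,000 − 5,185,440,000) / 142,800,000 = 1.7095 g/kg

1.71 g/kg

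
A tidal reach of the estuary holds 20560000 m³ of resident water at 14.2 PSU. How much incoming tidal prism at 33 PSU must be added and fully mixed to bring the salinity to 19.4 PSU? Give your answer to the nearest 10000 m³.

Salt balance: 20,560,000×14.2 + V×33 = (20,560,000+V)×19.4
291,952,000 + 33V = 398,864,000 + 19.4V
106,912,000 = 13.6V
V = 7,861,176.47 m³

7860000 m³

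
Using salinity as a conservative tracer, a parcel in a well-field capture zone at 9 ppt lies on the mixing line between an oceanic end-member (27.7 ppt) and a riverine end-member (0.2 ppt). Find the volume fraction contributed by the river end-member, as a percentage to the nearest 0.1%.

Let f be the freshwater fraction. Salt balance per unit volume:
f×0.2 + (1−f)×27.7 = 9
f = (27.7 − 9) / (27.7 − 0.2) = 18.7/27.5 = 0.68

68.0%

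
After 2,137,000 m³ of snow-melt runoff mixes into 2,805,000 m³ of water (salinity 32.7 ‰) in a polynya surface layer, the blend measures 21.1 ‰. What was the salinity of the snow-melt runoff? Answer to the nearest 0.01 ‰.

5.87 ‰

Salt balance: 2,805,000×32.7 + 2,137,000×S = 4,942,000×21.1
91,723,500 + 2,137,000·S = 104,276,200
S = (104,276,200 − 91,723,500) / 2,137,000 = 5.874 ‰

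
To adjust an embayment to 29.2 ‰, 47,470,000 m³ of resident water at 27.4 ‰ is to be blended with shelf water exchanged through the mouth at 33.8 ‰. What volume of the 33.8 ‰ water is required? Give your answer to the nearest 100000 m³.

18600000 m³

Salt balance: 47,470,000×27.4 + V×33.8 = (47,470,000+V)×29.2
1,300,678,000 + 33.8V = 1,386,124,000 + 29.2V
85,446,000 = 4.6V
V = 18,575,217.39 m³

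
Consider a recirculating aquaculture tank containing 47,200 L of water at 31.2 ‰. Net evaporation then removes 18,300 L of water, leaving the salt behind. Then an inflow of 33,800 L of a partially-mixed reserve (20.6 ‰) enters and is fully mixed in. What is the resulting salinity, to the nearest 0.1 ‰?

After evaporation: salt = 47,200×31.2 = 1,472,640; volume = 47,200 − 18,300 = 28,900 L
After mixing: salt = 1,472,640 + 33,800×20.6 = 2,168,920; volume = 28,900 + 33,800 = 62,700 L
S = 2,168,920 / 62,700 = 34.592 ‰

34.6 ‰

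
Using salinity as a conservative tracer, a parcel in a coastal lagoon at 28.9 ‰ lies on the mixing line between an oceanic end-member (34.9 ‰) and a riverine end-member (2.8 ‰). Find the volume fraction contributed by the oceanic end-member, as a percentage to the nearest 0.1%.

81.3%

Let g be the oceanic fraction. Salt balance per unit volume:
g×34.9 + (1−g)×2.8 = 28.9
g = (28.9 − 2.8) / (34.9 − 2.8) = 26.1/32.1 = 0.8131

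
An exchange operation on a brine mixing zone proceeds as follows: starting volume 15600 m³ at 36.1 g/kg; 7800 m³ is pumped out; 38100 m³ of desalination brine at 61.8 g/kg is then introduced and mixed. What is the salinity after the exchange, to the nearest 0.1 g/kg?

Remaining after removal: 7,800 m³ at 36.1 g/kg (salt = 281,580)
After addition: salt = 281,580 + 38,100×61.8 = 2,636,160; volume = 45,900 m³
S = 2,636,160 / 45,900 = 57.4327 g/kg

57.4 g/kg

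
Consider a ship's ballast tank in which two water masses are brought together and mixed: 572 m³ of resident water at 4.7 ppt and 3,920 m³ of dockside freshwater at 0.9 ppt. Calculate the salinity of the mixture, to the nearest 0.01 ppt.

Total salt / total volume:
salt = 572×4.7 + 3,920×0.9 = 2,688.4 + 3,528 = 6,216.4
volume = 572 + 3,920 = 4,492 m³
S = 6,216.4 / 4,492 = 1.3839 ppt

1.38 ppt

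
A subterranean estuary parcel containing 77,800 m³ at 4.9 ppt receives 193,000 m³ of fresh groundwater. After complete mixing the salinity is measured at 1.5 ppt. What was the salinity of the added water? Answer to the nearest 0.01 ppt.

Salt balance: 77,800×4.9 + 193,000×S = 270,800×1.5
381,220 + 193,000·S = 406,200
S = (406,200 − 381,220) / 193,000 = 0.1294 ppt

0.13 ppt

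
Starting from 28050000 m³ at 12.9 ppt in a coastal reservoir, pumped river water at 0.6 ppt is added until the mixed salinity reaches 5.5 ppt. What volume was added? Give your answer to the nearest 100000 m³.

Salt balance: 28,050,000×12.9 + V×0.6 = (28,050,000+V)×5.5
361,845,000 + 0.6V = 154,275,000 + 5.5V
207,570,000 = 4.9V
V = 42,361,224.49 m³

42400000 m³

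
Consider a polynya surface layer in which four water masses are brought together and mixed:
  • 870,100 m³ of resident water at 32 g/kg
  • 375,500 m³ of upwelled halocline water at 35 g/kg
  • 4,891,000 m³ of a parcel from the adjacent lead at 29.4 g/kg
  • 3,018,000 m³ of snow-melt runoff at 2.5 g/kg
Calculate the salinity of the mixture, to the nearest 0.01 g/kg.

21.01 g/kg

Conserving salt mass:
salt = 870,100×32 + 375,500×35 + 4,891,000×29.4 + 3,018,000×2.5 = 27,843,200 + 13,142,500 + 143,795,400 + 7,545,000 = 192,326,100
volume = 870,100 + 375,500 + 4,891,000 + 3,018,000 = 9,154,600 m³
S = 192,326,100 / 9,154,600 = 21.0087 g/kg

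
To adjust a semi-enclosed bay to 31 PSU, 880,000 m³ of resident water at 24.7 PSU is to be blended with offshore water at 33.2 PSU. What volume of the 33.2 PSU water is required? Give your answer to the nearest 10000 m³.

2520000 m³

Salt balance: 880,000×24.7 + V×33.2 = (880,000+V)×31
21,736,000 + 33.2V = 27,280,000 + 31V
5,544,000 = 2.2V
V = 2,520,000 m³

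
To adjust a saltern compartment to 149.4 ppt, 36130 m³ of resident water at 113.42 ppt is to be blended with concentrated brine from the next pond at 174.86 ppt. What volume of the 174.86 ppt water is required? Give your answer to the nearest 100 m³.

Salt balance: 36,130×113.42 + V×174.86 = (36,130+V)×149.4
4,097,864.6 + 174.86V = 5,397,822 + 149.4V
1,299,957.4 = 25.46V
V = 51,058.81 m³

51100 m³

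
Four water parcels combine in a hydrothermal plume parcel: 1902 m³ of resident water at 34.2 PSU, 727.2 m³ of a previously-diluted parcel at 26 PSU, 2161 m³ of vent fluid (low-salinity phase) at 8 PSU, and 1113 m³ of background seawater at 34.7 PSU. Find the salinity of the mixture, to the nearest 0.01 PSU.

23.69 PSU

Total salt / total volume:
salt = 1,902×34.2 + 727.2×26 + 2,161×8 + 1,113×34.7 = 65,048.4 + 18,907.2 + 17,288 + 38,621.1 = 139,864.7
volume = 1,902 + 727.2 + 2,161 + 1,113 = 5,903.2 m³
S = 139,864.7 / 5,903.2 = 23.693 PSU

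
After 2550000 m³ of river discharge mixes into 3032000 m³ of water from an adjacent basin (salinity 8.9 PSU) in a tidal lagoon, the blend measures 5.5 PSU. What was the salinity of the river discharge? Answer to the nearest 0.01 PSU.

1.46 PSU

Salt balance: 3,032,000×8.9 + 2,550,000×S = 5,582,000×5.5
26,984,800 + 2,550,000·S = 30,701,000
S = (30,701,000 − 26,984,800) / 2,550,000 = 1.4573 PSU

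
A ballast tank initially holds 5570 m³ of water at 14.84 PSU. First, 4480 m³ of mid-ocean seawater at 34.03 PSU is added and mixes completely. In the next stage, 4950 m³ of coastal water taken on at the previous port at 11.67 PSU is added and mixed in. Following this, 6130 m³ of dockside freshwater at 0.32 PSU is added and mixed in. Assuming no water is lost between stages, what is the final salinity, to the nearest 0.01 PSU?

13.95 PSU

Total salt / total volume:
Initial salt = 5,570×14.84 = 82,658.8
After stage 1: salt = 82,658.8 + 4,480×34.03 = 235,113.2; volume = 10,050 m³; S = 23.394 PSU
After stage 2: salt = 235,113.2 + 4,950×11.67 = 292,879.7; volume = 15,000 m³; S = 19.525 PSU
After stage 3: salt = 292,879.7 + 6,130×0.32 = 294,841.3; volume = 21,130 m³
S = 294,841.3 / 21,130 = 13.9537 PSU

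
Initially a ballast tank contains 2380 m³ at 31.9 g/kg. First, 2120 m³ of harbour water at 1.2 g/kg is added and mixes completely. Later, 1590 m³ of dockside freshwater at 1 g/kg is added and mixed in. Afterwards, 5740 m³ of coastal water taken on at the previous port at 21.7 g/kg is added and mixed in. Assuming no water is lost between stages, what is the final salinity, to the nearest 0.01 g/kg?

17.30 g/kg

Salt balance:
Initial salt = 2,380×31.9 = 75,922
After stage 1: salt = 75,922 + 2,120×1.2 = 78,466; volume = 4,500 m³; S = 17.437 g/kg
After stage 2: salt = 78,466 + 1,590×1 = 80,056; volume = 6,090 m³; S = 13.145 g/kg
After stage 3: salt = 80,056 + 5,740×21.7 = 204,614; volume = 11,830 m³
S = 204,614 / 11,830 = 17.2962 g/kg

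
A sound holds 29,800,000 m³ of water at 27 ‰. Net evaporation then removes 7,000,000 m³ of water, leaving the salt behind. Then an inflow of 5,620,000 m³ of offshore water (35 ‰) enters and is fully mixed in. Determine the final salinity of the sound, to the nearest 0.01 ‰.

35.23 ‰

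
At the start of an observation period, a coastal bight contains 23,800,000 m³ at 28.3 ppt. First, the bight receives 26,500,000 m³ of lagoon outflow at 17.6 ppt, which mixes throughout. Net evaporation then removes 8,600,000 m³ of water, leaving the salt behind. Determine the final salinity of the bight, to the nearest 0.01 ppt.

27.34 ppt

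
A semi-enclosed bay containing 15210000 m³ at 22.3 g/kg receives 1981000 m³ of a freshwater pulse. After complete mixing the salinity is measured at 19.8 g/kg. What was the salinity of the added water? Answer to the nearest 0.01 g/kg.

0.61 g/kg

Salt balance: 15,210,000×22.3 + 1,981,000×S = 17,191,000×19.8
339,183,000 + 1,981,000·S = 340,381,800
S = (340,381,800 − 339,183,000) / 1,981,000 = 0.6051 g/kg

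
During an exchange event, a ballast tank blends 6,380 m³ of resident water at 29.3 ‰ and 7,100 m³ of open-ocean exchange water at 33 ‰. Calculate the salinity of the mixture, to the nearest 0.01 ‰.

Total salt / total volume:
salt = 6,380×29.3 + 7,100×33 = 186,934 + 234,300 = 421,234
volume = 6,380 + 7,100 = 13,480 m³
S = 421,234 / 13,480 = 31.2488 ‰

31.25 ‰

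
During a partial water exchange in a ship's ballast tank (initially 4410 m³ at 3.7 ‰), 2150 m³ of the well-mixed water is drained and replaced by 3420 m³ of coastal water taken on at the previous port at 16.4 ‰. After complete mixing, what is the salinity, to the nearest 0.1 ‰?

Remaining after removal: 2,260 m³ at 3.7 ‰ (salt = 8,362)
After addition: salt = 8,362 + 3,420×16.4 = 64,450; volume = 5,680 m³
S = 64,450 / 5,680 = 11.3468 ‰

11.3 ‰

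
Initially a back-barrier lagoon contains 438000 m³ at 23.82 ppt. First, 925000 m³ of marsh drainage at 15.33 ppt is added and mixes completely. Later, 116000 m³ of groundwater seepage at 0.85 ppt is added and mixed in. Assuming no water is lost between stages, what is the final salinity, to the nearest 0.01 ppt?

Mass of salt is conserved:
Initial salt = 438,000×23.82 = 10,433,160
After stage 1: salt = 10,433,160 + 925,000×15.33 = 24,613,410; volume = 1,363,000 m³; S = 18.058 ppt
After stage 2: salt = 24,613,410 + 116,000×0.85 = 24,712,010; volume = 1,479,000 m³
S = 24,712,010 / 1,479,000 = 16.7086 ppt

16.71 ppt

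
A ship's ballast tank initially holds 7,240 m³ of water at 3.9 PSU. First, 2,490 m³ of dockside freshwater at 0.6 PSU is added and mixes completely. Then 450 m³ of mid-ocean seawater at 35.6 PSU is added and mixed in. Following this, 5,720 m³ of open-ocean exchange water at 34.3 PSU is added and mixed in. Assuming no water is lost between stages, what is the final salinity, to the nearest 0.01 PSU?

By conservation of dissolved salt,
Initial salt = 7,240×3.9 = 28,236
After stage 1: salt = 28,236 + 2,490×0.6 = 29,730; volume = 9,730 m³; S = 3.055 PSU
After stage 2: salt = 29,730 + 450×35.6 = 45,750; volume = 10,180 m³; S = 4.494 PSU
After stage 3: salt = 45,750 + 5,720×34.3 = 241,946; volume = 15,900 m³
S = 241,946 / 15,900 = 15.2167 PSU

15.22 PSU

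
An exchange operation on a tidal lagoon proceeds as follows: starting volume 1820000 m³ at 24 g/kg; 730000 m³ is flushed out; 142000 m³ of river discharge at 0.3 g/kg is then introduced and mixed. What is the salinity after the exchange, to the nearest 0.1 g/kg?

21.3 g/kg

Remaining after removal: 1,090,000 m³ at 24 g/kg (salt = 26,160,000)
After addition: salt = 26,160,000 + 142,000×0.3 = 26,202,600; volume = 1,232,000 m³
S = 26,202,600 / 1,232,000 = 21.2683 g/kg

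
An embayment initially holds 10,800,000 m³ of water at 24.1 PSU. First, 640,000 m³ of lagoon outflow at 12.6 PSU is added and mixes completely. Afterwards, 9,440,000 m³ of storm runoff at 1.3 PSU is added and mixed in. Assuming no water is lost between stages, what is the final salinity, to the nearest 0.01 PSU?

Mass of salt is conserved:
Initial salt = 10,800,000×24.1 = 260,280,000
After stage 1: salt = 260,280,000 + 640,000×12.6 = 268,344,000; volume = 11,440,000 m³; S = 23.457 PSU
After stage 2: salt = 268,344,000 + 9,440,000×1.3 = 280,616,000; volume = 20,880,000 m³
S = 280,616,000 / 20,880,000 = 13.4395 PSU

13.44 PSU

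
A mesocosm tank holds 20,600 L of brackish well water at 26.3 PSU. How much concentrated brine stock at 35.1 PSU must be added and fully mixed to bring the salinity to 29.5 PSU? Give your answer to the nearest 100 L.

11800 L

Salt balance: 20,600×26.3 + V×35.1 = (20,600+V)×29.5
541,780 + 35.1V = 607,700 + 29.5V
65,920 = 5.6V
V = 11,771.43 L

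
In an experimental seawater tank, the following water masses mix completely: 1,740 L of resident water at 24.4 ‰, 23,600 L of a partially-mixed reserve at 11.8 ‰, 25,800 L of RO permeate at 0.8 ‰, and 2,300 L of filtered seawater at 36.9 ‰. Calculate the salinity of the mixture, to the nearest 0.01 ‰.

7.98 ‰

Conserving salt mass:
salt = 1,740×24.4 + 23,600×11.8 + 25,800×0.8 + 2,300×36.9 = 42,456 + 278,480 + 20,640 + 84,870 = 426,446
volume = 1,740 + 23,600 + 25,800 + 2,300 = 53,440 L
S = 426,446 / 53,440 = 7.9799 ‰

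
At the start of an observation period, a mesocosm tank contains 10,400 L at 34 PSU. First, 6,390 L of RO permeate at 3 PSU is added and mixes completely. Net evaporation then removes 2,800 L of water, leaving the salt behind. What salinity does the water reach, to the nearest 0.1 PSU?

26.6 PSU

After mixing: salt = 10,400×34 + 6,390×3 = 372,770; volume = 16,790 L
After evaporation: salt unchanged = 372,770; volume = 16,790 − 2,800 = 13,990 L
S = 372,770 / 13,990 = 26.6455 PSU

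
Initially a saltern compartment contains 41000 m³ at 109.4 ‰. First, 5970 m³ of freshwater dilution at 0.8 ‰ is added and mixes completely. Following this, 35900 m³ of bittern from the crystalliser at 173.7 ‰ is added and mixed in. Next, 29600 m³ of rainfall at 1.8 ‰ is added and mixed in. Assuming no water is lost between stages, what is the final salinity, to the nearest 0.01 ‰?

Mass of salt is conserved:
Initial salt = 41,000×109.4 = 4,485,400
After stage 1: salt = 4,485,400 + 5,970×0.8 = 4,490,176; volume = 46,970 m³; S = 95.597 ‰
After stage 2: salt = 4,490,176 + 35,900×173.7 = 10,726,006; volume = 82,870 m³; S = 129.432 ‰
After stage 3: salt = 10,726,006 + 29,600×1.8 = 10,779,286; volume = 112,470 m³
S = 10,779,286 / 112,470 = 95.8414 ‰

95.84 ‰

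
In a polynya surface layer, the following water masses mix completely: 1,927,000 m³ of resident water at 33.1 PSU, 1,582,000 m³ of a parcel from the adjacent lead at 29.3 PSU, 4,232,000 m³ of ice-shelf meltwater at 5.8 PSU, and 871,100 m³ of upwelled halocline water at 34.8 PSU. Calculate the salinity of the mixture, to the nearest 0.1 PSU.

19.2 PSU

Salt balance:
salt = 1,927,000×33.1 + 1,582,000×29.3 + 4,232,000×5.8 + 871,100×34.8 = 63,783,700 + 46,352,600 + 24,545,600 + 30,314,280 = 164,996,180
volume = 1,927,000 + 1,582,000 + 4,232,000 + 871,100 = 8,612,100 m³
S = 164,996,180 / 8,612,100 = 19.159 PSU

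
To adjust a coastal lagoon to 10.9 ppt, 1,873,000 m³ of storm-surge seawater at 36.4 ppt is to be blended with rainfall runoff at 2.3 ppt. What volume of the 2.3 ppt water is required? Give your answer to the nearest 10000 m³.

Salt balance: 1,873,000×36.4 + V×2.3 = (1,873,000+V)×10.9
68,177,200 + 2.3V = 20,415,700 + 10.9V
47,761,500 = 8.6V
V = 5,553,662.79 m³

5550000 m³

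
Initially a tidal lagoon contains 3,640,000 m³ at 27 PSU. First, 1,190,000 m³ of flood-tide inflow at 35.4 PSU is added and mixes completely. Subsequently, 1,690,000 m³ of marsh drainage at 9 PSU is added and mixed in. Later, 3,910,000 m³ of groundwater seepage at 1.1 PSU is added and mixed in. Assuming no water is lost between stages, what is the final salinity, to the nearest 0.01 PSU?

By conservation of dissolved salt,
Initial salt = 3,640,000×27 = 98,280,000
After stage 1: salt = 98,280,000 + 1,190,000×35.4 = 140,406,000; volume = 4,830,000 m³; S = 29.07 PSU
After stage 2: salt = 140,406,000 + 1,690,000×9 = 155,616,000; volume = 6,520,000 m³; S = 23.867 PSU
After stage 3: salt = 155,616,000 + 3,910,000×1.1 = 159,917,000; volume = 10,430,000 m³
S = 159,917,000 / 10,430,000 = 15.3324 PSU

15.33 PSU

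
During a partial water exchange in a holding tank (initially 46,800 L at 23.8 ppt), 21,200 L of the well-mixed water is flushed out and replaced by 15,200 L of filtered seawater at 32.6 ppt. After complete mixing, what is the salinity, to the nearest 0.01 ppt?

Remaining after removal: 25,600 L at 23.8 ppt (salt = 609,280)
After addition: salt = 609,280 + 15,200×32.6 = 1,104,800; volume = 40,800 L
S = 1,104,800 / 40,800 = 27.0784 ppt

27.08 ppt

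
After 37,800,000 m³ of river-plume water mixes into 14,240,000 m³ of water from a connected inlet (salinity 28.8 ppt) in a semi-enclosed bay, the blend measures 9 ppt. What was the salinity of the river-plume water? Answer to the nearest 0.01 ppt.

1.54 ppt

Salt balance: 14,240,000×28.8 + 37,800,000×S = 52,040,000×9
410,112,000 + 37,800,000·S = 468,360,000
S = (468,360,000 − 410,112,000) / 37,800,000 = 1.541 ppt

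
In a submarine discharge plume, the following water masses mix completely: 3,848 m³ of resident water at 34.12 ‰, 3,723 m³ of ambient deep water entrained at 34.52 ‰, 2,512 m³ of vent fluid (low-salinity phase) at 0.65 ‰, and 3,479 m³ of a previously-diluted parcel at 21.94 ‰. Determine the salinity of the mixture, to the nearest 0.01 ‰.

24.91 ‰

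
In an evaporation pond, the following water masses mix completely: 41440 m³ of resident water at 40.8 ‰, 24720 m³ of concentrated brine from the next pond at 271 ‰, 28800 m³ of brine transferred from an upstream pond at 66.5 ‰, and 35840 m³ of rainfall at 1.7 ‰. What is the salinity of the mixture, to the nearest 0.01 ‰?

79.25 ‰

Salt balance:
salt = 41,440×40.8 + 24,720×271 + 28,800×66.5 + 35,840×1.7 = 1,690,752 + 6,699,120 + 1,915,200 + 60,928 = 10,366,000
volume = 41,440 + 24,720 + 28,800 + 35,840 = 130,800 m³
S = 10,366,000 / 130,800 = 79.2508 ‰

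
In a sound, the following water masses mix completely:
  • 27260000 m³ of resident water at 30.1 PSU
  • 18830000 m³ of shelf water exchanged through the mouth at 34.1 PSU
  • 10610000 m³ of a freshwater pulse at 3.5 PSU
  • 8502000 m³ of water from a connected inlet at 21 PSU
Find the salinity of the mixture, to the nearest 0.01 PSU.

Salt balance:
salt = 27,260,000×30.1 + 18,830,000×34.1 + 10,610,000×3.5 + 8,502,000×21 = 820,526,000 + 642,103,000 + 37,135,000 + 178,542,000 = 1,678,306,000
volume = 27,260,000 + 18,830,000 + 10,610,000 + 8,502,000 = 65,202,000 m³
S = 1,678,306,000 / 65,202,000 = 25.7401 PSU

25.74 PSU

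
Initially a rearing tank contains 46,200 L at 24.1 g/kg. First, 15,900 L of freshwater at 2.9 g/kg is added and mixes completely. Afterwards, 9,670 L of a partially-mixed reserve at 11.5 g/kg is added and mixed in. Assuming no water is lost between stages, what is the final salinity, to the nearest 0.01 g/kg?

Weighted by volume,
Initial salt = 46,200×24.1 = 1,113,420
After stage 1: salt = 1,113,420 + 15,900×2.9 = 1,159,530; volume = 62,100 L; S = 18.672 g/kg
After stage 2: salt = 1,159,530 + 9,670×11.5 = 1,270,735; volume = 71,770 L
S = 1,270,735 / 71,770 = 17.7057 g/kg

17.71 g/kg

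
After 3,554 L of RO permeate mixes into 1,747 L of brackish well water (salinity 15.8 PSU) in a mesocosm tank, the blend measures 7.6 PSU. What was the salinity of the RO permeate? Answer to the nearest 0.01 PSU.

3.57 PSU

Salt balance: 1,747×15.8 + 3,554×S = 5,301×7.6
27,602.6 + 3,554·S = 40,287.6
S = (40,287.6 − 27,602.6) / 3,554 = 3.5692 PSU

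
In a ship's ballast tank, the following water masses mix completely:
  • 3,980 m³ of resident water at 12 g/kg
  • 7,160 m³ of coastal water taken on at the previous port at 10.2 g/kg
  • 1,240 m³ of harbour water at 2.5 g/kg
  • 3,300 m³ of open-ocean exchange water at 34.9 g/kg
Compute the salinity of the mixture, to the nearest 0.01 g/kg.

Weighted by volume,
salt = 3,980×12 + 7,160×10.2 + 1,240×2.5 + 3,300×34.9 = 47,760 + 73,032 + 3,100 + 115,170 = 239,062
volume = 3,980 + 7,160 + 1,240 + 3,300 = 15,680 m³
S = 239,062 / 15,680 = 15.2463 g/kg

15.25 g/kg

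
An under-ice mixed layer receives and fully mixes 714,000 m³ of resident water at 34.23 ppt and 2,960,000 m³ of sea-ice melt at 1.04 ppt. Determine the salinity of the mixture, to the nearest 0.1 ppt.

7.5 ppt

By conservation of dissolved salt,
salt = 714,000×34.23 + 2,960,000×1.04 = 24,440,220 + 3,078,400 = 27,518,620
volume = 714,000 + 2,960,000 = 3,674,000 m³
S = 27,518,620 / 3,674,000 = 7.49 ppt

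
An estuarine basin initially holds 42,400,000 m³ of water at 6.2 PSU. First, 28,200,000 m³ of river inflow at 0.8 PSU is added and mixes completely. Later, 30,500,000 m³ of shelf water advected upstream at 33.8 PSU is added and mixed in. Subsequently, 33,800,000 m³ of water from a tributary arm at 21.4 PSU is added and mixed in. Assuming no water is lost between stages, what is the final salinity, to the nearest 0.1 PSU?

15.1 PSU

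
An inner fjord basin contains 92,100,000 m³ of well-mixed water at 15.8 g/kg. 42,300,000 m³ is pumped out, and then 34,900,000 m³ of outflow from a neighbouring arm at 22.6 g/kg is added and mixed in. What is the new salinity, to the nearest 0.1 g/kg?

Remaining after removal: 49,800,000 m³ at 15.8 g/kg (salt = 786,840,000)
After addition: salt = 786,840,000 + 34,900,000×22.6 = 1,575,580,000; volume = 84,700,000 m³
S = 1,575,580,000 / 84,700,000 = 18.6019 g/kg

18.6 g/kg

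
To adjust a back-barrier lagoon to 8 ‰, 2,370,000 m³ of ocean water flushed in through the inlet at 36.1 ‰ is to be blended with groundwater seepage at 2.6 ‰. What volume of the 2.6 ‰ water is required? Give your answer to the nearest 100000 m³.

Salt balance: 2,370,000×36.1 + V×2.6 = (2,370,000+V)×8
85,557,000 + 2.6V = 18,960,000 + 8V
66,597,000 = 5.4V
V = 12,332,777.78 m³

12300000 m³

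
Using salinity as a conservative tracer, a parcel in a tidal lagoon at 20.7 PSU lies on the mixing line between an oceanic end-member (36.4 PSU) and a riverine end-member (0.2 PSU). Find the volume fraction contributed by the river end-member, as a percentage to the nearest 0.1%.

43.4%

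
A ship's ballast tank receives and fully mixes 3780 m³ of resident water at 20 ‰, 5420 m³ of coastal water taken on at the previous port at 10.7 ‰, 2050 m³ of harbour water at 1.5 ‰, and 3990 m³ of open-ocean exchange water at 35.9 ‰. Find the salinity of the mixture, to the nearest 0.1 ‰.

Weighted by volume,
salt = 3,780×20 + 5,420×10.7 + 2,050×1.5 + 3,990×35.9 = 75,600 + 57,994 + 3,075 + 143,241 = 279,910
volume = 3,780 + 5,420 + 2,050 + 3,990 = 15,240 m³
S = 279,910 / 15,240 = 18.367 ‰

18.4 ‰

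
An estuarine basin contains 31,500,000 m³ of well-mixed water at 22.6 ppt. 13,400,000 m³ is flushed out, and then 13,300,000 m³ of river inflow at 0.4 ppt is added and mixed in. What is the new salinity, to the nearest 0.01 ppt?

13.20 ppt

Remaining after removal: 18,100,000 m³ at 22.6 ppt (salt = 409,060,000)
After addition: salt = 409,060,000 + 13,300,000×0.4 = 414,380,000; volume = 31,400,000 m³
S = 414,380,000 / 31,400,000 = 13.1968 ppt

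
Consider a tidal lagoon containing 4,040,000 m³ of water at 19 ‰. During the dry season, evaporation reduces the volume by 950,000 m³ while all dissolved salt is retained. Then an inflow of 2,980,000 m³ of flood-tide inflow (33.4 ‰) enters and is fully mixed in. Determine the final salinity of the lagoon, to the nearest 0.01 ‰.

After evaporation: salt = 4,040,000×19 = 76,760,000; volume = 4,040,000 − 950,000 = 3,090,000 m³
After mixing: salt = 76,760,000 + 2,980,000×33.4 = 176,292,000; volume = 3,090,000 + 2,980,000 = 6,070,000 m³
S = 176,292,000 / 6,070,000 = 29.0432 ‰

29.04 ‰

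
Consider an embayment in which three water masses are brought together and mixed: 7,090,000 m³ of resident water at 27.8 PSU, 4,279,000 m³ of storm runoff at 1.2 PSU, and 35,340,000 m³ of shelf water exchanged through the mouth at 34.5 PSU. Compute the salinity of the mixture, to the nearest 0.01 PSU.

30.43 PSU

By conservation of dissolved salt,
salt = 7,090,000×27.8 + 4,279,000×1.2 + 35,340,000×34.5 = 197,102,000 + 5,134,800 + 1,219,230,000 = 1,421,466,800
volume = 7,090,000 + 4,279,000 + 35,340,000 = 46,709,000 m³
S = 1,421,466,800 / 46,709,000 = 30.4324 PSU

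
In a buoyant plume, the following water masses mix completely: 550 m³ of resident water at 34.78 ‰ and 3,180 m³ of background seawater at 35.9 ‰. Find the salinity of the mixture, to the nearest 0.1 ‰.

35.7 ‰

Conserving salt mass:
salt = 550×34.78 + 3,180×35.9 = 19,129 + 114,162 = 133,291
volume = 550 + 3,180 = 3,730 m³
S = 133,291 / 3,730 = 35.735 ‰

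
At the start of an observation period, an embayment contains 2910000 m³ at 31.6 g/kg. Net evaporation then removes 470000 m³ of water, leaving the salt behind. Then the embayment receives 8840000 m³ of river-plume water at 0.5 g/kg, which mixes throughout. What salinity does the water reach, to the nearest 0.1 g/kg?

8.5 g/kg

After evaporation: salt = 2,910,000×31.6 = 91,956,000; volume = 2,910,000 − 470,000 = 2,440,000 m³
After mixing: salt = 91,956,000 + 8,840,000×0.5 = 96,376,000; volume = 2,440,000 + 8,840,000 = 11,280,000 m³
S = 96,376,000 / 11,280,000 = 8.544 g/kg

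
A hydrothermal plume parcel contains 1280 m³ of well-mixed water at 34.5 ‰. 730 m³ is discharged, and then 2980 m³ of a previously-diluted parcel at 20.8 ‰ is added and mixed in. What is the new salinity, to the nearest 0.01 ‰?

22.93 ‰

Remaining after removal: 550 m³ at 34.5 ‰ (salt = 18,975)
After addition: salt = 18,975 + 2,980×20.8 = 80,959; volume = 3,530 m³
S = 80,959 / 3,530 = 22.9346 ‰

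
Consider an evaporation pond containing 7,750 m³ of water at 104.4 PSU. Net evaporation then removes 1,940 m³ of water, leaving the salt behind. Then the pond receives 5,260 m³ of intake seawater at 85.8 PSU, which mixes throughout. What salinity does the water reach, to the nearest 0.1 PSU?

After evaporation: salt = 7,750×104.4 = 809,100; volume = 7,750 − 1,940 = 5,810 m³
After mixing: salt = 809,100 + 5,260×85.8 = 1,260,408; volume = 5,810 + 5,260 = 11,070 m³
S = 1,260,408 / 11,070 = 113.858 PSU

113.9 PSU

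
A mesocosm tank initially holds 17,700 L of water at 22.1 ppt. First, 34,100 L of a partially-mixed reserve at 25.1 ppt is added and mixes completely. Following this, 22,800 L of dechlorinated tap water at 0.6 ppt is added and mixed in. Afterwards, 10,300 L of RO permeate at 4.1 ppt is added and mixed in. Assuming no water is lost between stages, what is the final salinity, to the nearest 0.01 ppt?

15.35 ppt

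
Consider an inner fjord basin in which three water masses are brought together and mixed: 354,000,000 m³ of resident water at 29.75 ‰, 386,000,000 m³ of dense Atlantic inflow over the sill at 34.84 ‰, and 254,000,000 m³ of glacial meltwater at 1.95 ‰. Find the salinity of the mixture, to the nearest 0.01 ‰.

24.62 ‰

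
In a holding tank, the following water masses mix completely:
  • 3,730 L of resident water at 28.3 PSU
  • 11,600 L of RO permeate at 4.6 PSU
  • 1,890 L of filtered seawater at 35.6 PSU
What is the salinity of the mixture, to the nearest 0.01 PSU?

Mass of salt is conserved:
salt = 3,730×28.3 + 11,600×4.6 + 1,890×35.6 = 105,559 + 53,360 + 67,284 = 226,203
volume = 3,730 + 11,600 + 1,890 = 17,220 L
S = 226,203 / 17,220 = 13.1361 PSU

13.14 PSU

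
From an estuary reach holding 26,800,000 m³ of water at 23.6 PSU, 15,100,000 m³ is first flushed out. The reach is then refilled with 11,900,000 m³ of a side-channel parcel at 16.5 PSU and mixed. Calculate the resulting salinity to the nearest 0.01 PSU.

20.02 PSU

Remaining after removal: 11,700,000 m³ at 23.6 PSU (salt = 276,120,000)
After addition: salt = 276,120,000 + 11,900,000×16.5 = 472,470,000; volume = 23,600,000 m³
S = 472,470,000 / 23,600,000 = 20.0199 PSU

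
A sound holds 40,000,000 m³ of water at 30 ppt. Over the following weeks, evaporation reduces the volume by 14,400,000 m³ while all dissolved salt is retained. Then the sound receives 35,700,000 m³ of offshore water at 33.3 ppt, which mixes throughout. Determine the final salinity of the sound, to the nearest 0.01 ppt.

38.97 ppt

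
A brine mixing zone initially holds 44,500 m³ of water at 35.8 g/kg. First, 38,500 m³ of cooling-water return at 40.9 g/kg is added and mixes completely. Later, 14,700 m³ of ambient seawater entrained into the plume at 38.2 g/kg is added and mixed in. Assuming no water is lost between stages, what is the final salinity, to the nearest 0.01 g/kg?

38.17 g/kg

By conservation of dissolved salt,
Initial salt = 44,500×35.8 = 1,593,100
After stage 1: salt = 1,593,100 + 38,500×40.9 = 3,167,750; volume = 83,000 m³; S = 38.166 g/kg
After stage 2: salt = 3,167,750 + 14,700×38.2 = 3,729,290; volume = 97,700 m³
S = 3,729,290 / 97,700 = 38.1708 g/kg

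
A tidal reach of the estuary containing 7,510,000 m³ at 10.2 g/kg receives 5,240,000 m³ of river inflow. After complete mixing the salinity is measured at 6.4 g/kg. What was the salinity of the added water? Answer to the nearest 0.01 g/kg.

0.95 g/kg

Salt balance: 7,510,000×10.2 + 5,240,000×S = 12,750,000×6.4
76,602,000 + 5,240,000·S = 81,600,000
S = (81,600,000 − 76,602,000) / 5,240,000 = 0.9538 g/kg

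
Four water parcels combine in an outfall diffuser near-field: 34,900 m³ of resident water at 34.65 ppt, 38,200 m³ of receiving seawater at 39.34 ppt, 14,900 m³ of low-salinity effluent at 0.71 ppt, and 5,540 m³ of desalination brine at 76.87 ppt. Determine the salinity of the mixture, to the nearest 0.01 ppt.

33.66 ppt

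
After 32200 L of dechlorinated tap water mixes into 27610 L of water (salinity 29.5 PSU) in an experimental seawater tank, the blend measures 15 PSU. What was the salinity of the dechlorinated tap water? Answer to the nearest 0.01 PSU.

Salt balance: 27,610×29.5 + 32,200×S = 59,810×15
814,495 + 32,200·S = 897,150
S = (897,150 − 814,495) / 32,200 = 2.5669 PSU

2.57 PSU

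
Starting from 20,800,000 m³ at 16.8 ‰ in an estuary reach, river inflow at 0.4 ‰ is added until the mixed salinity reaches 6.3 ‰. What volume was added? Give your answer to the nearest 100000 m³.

37000000 m³

Salt balance: 20,800,000×16.8 + V×0.4 = (20,800,000+V)×6.3
349,440,000 + 0.4V = 131,040,000 + 6.3V
218,400,000 = 5.9V
V = 37,016,949.15 m³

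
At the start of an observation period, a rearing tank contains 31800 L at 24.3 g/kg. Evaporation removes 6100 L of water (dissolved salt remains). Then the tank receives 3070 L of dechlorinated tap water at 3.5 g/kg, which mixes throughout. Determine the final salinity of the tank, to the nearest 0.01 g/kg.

After evaporation: salt = 31,800×24.3 = 772,740; volume = 31,800 − 6,100 = 25,700 L
After mixing: salt = 772,740 + 3,070×3.5 = 783,485; volume = 25,700 + 3,070 = 28,770 L
S = 783,485 / 28,770 = 27.2327 g/kg

27.23 g/kg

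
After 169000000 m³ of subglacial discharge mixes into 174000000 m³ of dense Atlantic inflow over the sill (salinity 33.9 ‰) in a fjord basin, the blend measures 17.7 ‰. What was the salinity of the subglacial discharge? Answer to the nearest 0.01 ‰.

1.02 ‰

Salt balance: 174,000,000×33.9 + 169,000,000×S = 343,000,000×17.7
5,898,600,000 + 169,000,000·S = 6,071,100,000
S = (6,071,100,000 − 5,898,600,000) / 169,000,000 = 1.0207 ‰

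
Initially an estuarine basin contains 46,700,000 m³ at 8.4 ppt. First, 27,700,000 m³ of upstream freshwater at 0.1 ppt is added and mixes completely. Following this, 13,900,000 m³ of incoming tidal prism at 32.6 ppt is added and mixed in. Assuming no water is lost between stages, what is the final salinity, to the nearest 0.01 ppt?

9.61 ppt

Mass of salt is conserved:
Initial salt = 46,700,000×8.4 = 392,280,000
After stage 1: salt = 392,280,000 + 27,700,000×0.1 = 395,050,000; volume = 74,400,000 m³; S = 5.31 ppt
After stage 2: salt = 395,050,000 + 13,900,000×32.6 = 848,190,000; volume = 88,300,000 m³
S = 848,190,000 / 88,300,000 = 9.6058 ppt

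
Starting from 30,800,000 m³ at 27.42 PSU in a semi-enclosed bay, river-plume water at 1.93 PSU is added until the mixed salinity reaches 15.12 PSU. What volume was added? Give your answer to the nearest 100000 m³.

Salt balance: 30,800,000×27.42 + V×1.93 = (30,800,000+V)×15.12
844,536,000 + 1.93V = 465,696,000 + 15.12V
378,840,000 = 13.19V
V = 28,721,758.91 m³

28700000 m³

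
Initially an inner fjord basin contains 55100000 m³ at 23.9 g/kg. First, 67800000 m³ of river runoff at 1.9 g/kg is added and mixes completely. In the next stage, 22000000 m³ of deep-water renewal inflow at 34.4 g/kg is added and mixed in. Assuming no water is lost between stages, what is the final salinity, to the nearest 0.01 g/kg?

Total salt / total volume:
Initial salt = 55,100,000×23.9 = 1,316,890,000
After stage 1: salt = 1,316,890,000 + 67,800,000×1.9 = 1,445,710,000; volume = 122,900,000 m³; S = 11.763 g/kg
After stage 2: salt = 1,445,710,000 + 22,000,000×34.4 = 2,202,510,000; volume = 144,900,000 m³
S = 2,202,510,000 / 144,900,000 = 15.2002 g/kg

15.20 g/kg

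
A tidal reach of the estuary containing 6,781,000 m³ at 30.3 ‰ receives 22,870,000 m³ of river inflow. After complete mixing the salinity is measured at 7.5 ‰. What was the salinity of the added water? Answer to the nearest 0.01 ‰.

Salt balance: 6,781,000×30.3 + 22,870,000×S = 29,651,000×7.5
205,464,300 + 22,870,000·S = 222,382,500
S = (222,382,500 − 205,464,300) / 22,870,000 = 0.7398 ‰

0.74 ‰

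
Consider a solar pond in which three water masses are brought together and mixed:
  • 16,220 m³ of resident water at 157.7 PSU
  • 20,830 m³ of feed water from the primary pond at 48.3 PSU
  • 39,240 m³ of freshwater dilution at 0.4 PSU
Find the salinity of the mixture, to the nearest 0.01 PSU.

46.92 PSU

Salt balance:
salt = 16,220×157.7 + 20,830×48.3 + 39,240×0.4 = 2,557,894 + 1,006,089 + 15,696 = 3,579,679
volume = 16,220 + 20,830 + 39,240 = 76,290 m³
S = 3,579,679 / 76,290 = 46.922 PSU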